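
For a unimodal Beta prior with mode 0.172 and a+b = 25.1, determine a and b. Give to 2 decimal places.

For a,b>1 the mode is (a−1)/(a+b−2), so a = mode·(κ−2)+1 = 0.172×23.1+1 = 4.97.
And b = (1−mode)·(κ−2)+1 = 0.828×23.1+1 = 20.13.

a = 4.97, b = 20.13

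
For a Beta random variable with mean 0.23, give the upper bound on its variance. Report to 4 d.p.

0.1771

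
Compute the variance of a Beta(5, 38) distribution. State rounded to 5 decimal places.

0.00234

Var = αβ/[(α+β)²(α+β+1)] = (5×38)/(43²×44) = 190/81356 = 0.00234.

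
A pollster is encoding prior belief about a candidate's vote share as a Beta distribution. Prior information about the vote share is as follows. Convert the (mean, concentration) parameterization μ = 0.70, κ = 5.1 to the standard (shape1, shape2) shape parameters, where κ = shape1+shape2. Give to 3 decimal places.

shape1 = 3.570, shape2 = 1.530

shape1 = μκ = 0.70×5.1 = 3.570 and shape2 = (1−μ)κ = 0.30×5.1 = 1.530.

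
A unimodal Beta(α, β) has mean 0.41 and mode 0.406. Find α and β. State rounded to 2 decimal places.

Let s = α+β. Mean gives α = μs = 0.41s; mode gives (α−1)/(s−2) = 0.406.
Substituting: 0.41s − 1 = 0.406(s−2) = 0.406s − 0.812, so 0.004s = 0.188 and s = 47.0000.
Then α = 0.41×47.0000 = 19.27 and β = s−α = 27.73.

α = 19.27, β = 27.73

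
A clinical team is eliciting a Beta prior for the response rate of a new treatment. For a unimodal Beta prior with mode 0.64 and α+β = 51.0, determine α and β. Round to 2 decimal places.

Since the density peak of Beta(α,β) is at (α−1)/(α+β−2),
α = 1 + 0.64(51.0−2) = 32.36 and β = 51.0 − 32.36 = 18.64.

α = 32.36, β = 18.64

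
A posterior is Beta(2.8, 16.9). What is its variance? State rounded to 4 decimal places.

0.0059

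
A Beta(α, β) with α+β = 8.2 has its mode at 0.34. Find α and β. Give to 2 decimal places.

α = 3.11, β = 5.09

For α,β>1 the mode is (α−1)/(α+β−2), so α = mode·(κ−2)+1 = 0.34×6.2+1 = 3.11.
And β = (1−mode)·(κ−2)+1 = 0.66×6.2+1 = 5.09.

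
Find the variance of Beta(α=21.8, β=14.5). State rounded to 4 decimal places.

0.0064

Var = αβ/[(α+β)²(α+β+1)] = (21.8×14.5)/(36.3²×37.3) = 316.10/49149.837 = 0.0064.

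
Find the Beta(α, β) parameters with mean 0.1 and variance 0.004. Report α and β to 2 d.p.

α = 2.15, β = 19.35

Let s = α+β. The Beta variance is μ(1−μ)/(s+1).
So s+1 = μ(1−μ)/σ² = (0.1×0.9)/0.004 = 0.09/0.004 = 22.5000, giving s = 21.5000.
Then α = μs = 0.1×21.5000 = 2.15 and β = (1−μ)s = 0.9×21.5000 = 19.35.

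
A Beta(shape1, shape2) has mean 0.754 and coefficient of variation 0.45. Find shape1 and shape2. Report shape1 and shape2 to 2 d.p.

shape1 = 0.46, shape2 = 0.15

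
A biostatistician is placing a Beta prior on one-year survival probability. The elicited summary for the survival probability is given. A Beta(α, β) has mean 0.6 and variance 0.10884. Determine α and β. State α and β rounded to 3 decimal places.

α = 0.723, β = 0.482

By moment matching, α+β = μ(1−μ)/σ² − 1 = (0.6·0.4)/0.10884 − 1 = 2.2051 − 1 = 1.2051.
Since α/(α+β) = μ, α = 0.6·1.2051 = 0.723 and β = 0.4·1.2051 = 0.482.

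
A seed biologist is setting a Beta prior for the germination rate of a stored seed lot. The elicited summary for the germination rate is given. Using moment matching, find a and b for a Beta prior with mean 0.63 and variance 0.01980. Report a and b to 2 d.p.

Let s = a+b. The Beta variance is μ(1−μ)/(s+1).
So s+1 = μ(1−μ)/σ² = (0.63×0.37)/0.01980 = 0.2331/0.01980 = 11.7727, giving s = 10.7727.
Then a = μs = 0.63×10.7727 = 6.79 and b = (1−μ)s = 0.37×10.7727 = 3.99.

a = 6.79, b = 3.99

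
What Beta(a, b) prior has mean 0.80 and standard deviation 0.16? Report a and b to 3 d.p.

a = 4.200, b = 1.050

First σ² = 0.0256. Setting a = μn, b = (1−μ)n with n = a+b,
μ(1−μ)/(n+1) = 0.0256 ⇒ n+1 = 0.1600/0.0256 = 6.2500 ⇒ n = 5.2500.
Hence a = 0.80×5.2500 = 4.200, b = 0.20×5.2500 = 1.050.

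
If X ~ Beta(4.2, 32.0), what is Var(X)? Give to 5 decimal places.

Var = αβ/[(α+β)²(α+β+1)] = (4.2×32.0)/(36.2²×37.2) = 134.40/48748.368 = 0.00276.

0.00276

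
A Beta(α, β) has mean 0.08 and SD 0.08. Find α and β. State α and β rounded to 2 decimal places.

First σ² = 0.0064. Setting α = μn, β = (1−μ)n with n = α+β,
μ(1−μ)/(n+1) = 0.0064 ⇒ n+1 = 0.0736/0.0064 = 11.5000 ⇒ n = 10.5000.
Hence α = 0.08×10.5000 = 0.84, β = 0.92×10.5000 = 9.66.

α = 0.84, β = 9.66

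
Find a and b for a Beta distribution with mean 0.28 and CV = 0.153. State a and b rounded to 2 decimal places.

σ = CV·μ = 0.153×0.28 = 0.04284, so σ² = 0.001835.
s+1 = μ(1−μ)/σ² = 0.2016/0.001835 = 109.8479, so s = a+b = 108.8479.
a = μs = 30.48, b = (1−μ)s = 78.37.

a = 30.48, b = 78.37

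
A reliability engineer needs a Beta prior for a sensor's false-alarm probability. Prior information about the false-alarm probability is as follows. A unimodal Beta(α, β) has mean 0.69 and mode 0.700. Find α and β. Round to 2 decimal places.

α = 27.60, β = 12.40

With s = α+β: μ = α/s and mode = (α−1)/(s−2). Eliminating α = μs,
μs − 1 = m(s−2) ⇒ s(μ−m) = 1−2m ⇒ s = -0.400/-0.010 = 40.0000.
So α = μs = 27.60, β = (1−μ)s = 12.40.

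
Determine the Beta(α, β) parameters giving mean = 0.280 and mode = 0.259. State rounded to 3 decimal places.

α = 6.427, β = 16.526

With s = α+β: μ = α/s and mode = (α−1)/(s−2). Eliminating α = μs,
μs − 1 = m(s−2) ⇒ s(μ−m) = 1−2m ⇒ s = 0.482/0.021 = 22.9524.
So α = μs = 6.427, β = (1−μ)s = 16.526.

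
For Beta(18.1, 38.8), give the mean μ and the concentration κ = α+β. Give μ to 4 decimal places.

μ = 0.3181, κ = 56.9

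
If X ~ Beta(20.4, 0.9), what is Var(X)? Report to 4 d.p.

0.0018

α+β = 21.3 and αβ = 18.36, so Var = αβ/[(α+β)²(α+β+1)] = 18.36/10117.287 = 0.0018.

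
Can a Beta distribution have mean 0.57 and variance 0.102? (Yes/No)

Yes

For any Beta, Var(X) < E[X]·(1−E[X]).
Here μ(1−μ) = 0.57×0.43 = 0.2451, and 0.102 < 0.2451.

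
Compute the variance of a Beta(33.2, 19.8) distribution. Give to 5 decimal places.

0.00433

μ = 33.2/53.0 = 0.626415; Var = μ(1−μ)/(α+β+1) = 0.2340192/54.0 = 0.00433.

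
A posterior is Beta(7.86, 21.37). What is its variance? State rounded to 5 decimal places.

0.00650

Var = αβ/[(α+β)²(α+β+1)] = (7.86×21.37)/(29.23²×30.23) = 167.9682/25828.297367 = 0.00650.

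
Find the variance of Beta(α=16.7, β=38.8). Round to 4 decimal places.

0.0037

Var = αβ/[(α+β)²(α+β+1)] = (16.7×38.8)/(55.5²×56.5) = 647.96/174034.125 = 0.0037.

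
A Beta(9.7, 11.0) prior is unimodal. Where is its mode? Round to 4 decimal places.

0.4652

With α,β > 1, mode = (α−1)/(α+β−2) = 8.7/18.7 = 0.4652.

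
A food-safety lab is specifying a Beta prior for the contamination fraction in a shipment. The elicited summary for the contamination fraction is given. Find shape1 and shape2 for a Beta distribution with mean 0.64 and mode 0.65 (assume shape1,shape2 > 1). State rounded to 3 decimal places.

shape1 = 19.200, shape2 = 10.800

With s = shape1+shape2: μ = shape1/s and mode = (shape1−1)/(s−2). Eliminating shape1 = μs,
μs − 1 = m(s−2) ⇒ s(μ−m) = 1−2m ⇒ s = -0.30/-0.01 = 30.0000.
So shape1 = μs = 19.200, shape2 = (1−μ)s = 10.800.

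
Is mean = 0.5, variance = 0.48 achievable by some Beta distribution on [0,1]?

No

A Beta with mean μ has variance μ(1−μ)/(α+β+1) < μ(1−μ).
Here μ(1−μ) = 0.5×0.5 = 0.25, and 0.48 ≥ 0.25.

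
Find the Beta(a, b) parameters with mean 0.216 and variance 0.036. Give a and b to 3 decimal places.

By moment matching, a+b = μ(1−μ)/σ² − 1 = (0.216·0.784)/0.036 − 1 = 4.7040 − 1 = 3.7040.
Since a/(a+b) = μ, a = 0.216·3.7040 = 0.800 and b = 0.784·3.7040 = 2.904.

a = 0.800, b = 2.904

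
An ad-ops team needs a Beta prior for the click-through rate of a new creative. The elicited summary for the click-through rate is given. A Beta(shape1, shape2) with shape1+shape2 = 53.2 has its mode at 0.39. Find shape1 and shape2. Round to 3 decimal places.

shape1 = 20.968, shape2 = 32.232

Since the density peak of Beta(shape1,shape2) is at (shape1−1)/(shape1+shape2−2),
shape1 = 1 + 0.39(53.2−2) = 20.968 and shape2 = 53.2 − 20.968 = 32.232.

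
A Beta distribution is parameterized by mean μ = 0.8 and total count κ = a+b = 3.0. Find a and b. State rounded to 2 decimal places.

a = μκ = 0.8×3.0 = 2.40 and b = (1−μ)κ = 0.2×3.0 = 0.60.

a = 2.40, b = 0.60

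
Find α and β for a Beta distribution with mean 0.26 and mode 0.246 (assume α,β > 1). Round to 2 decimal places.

α = 9.43, β = 26.85

Let s = α+β. Mean gives α = μs = 0.26s; mode gives (α−1)/(s−2) = 0.246.
Substituting: 0.26s − 1 = 0.246(s−2) = 0.246s − 0.492, so 0.014s = 0.508 and s = 36.2857.
Then α = 0.26×36.2857 = 9.43 and β = s−α = 26.85.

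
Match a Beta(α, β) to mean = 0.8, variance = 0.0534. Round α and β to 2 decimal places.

α = 1.60, β = 0.40

By moment matching, α+β = μ(1−μ)/σ² − 1 = (0.8·0.2)/0.0534 − 1 = 2.9963 − 1 = 1.9963.
Since α/(α+β) = μ, α = 0.8·1.9963 = 1.60 and β = 0.2·1.9963 = 0.40.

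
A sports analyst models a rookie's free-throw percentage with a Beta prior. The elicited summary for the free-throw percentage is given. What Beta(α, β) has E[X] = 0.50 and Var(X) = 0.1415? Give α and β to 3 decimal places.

α = 0.383, β = 0.383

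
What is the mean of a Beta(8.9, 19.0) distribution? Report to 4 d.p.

0.3190

The Beta mean is α/(α+β) = 8.9/(8.9+19.0) = 0.3190.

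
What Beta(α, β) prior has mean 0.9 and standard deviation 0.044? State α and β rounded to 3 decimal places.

Variance = 0.044² = 0.001936. The moment-matching identity α+β = μ(1−μ)/Var − 1 gives
α+β = 0.09/0.001936 − 1 = 45.4876, so α = μ·45.4876 = 40.939 and β = (1−μ)·45.4876 = 4.549.

α = 40.939, β = 4.549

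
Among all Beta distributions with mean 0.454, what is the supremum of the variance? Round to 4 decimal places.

For fixed mean μ the Beta variance is μ(1−μ)/(α+β+1), increasing as α+β decreases.
Its least upper bound (not attained) is μ(1−μ) = 0.454·0.546 = 0.2479.

0.2479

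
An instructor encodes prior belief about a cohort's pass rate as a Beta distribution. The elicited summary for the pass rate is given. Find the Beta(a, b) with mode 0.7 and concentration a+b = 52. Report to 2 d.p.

a = 36.00, b = 16.00

For a,b>1 the mode is (a−1)/(a+b−2), so a = mode·(κ−2)+1 = 0.7×50+1 = 36.00.
And b = (1−mode)·(κ−2)+1 = 0.3×50+1 = 16.00.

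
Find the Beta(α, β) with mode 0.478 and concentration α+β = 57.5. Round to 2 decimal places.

Mode = (α−1)/(κ−2) with κ = α+β, so α−1 = 0.478·55.5 = 26.53.
α = 27.53; β = κ − α = 29.97.

α = 27.53, β = 29.97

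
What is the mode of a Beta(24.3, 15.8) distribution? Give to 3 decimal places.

0.612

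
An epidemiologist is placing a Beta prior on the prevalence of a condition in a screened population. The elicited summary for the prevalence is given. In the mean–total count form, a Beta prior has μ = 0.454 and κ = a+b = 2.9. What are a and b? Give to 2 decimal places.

a = μκ = 0.454×2.9 = 1.32 and b = (1−μ)κ = 0.546×2.9 = 1.58.

a = 1.32, b = 1.58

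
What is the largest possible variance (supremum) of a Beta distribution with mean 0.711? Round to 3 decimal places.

For fixed mean μ the Beta variance is μ(1−μ)/(α+β+1), increasing as α+β decreases.
Its least upper bound (not attained) is μ(1−μ) = 0.711·0.289 = 0.205.

0.205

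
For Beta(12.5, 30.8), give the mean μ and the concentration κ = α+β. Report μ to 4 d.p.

κ = α+β = 12.5+30.8 = 43.3; μ = α/κ = 12.5/43.3 = 0.2887.

μ = 0.2887, κ = 43.3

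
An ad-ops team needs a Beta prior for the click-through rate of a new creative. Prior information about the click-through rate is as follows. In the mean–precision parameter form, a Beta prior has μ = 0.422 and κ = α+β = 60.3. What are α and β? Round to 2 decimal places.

α = 25.45, β = 34.85

α = μκ = 0.422×60.3 = 25.45 and β = (1−μ)κ = 0.578×60.3 = 34.85.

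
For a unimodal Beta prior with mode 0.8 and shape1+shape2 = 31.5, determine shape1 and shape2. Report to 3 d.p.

Since the density peak of Beta(shape1,shape2) is at (shape1−1)/(shape1+shape2−2),
shape1 = 1 + 0.8(31.5−2) = 24.600 and shape2 = 31.5 − 24.600 = 6.900.

shape1 = 24.600, shape2 = 6.900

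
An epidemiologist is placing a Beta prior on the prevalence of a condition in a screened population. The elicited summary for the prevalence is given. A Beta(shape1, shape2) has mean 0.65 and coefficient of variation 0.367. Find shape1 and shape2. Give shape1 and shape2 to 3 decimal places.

shape1 = 1.949, shape2 = 1.049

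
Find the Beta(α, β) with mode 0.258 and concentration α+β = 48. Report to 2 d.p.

α = 12.87, β = 35.13

Since the density peak of Beta(α,β) is at (α−1)/(α+β−2),
α = 1 + 0.258(48−2) = 12.87 and β = 48 − 12.87 = 35.13.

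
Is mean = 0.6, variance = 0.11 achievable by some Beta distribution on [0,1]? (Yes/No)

Yes

A Beta with mean μ has variance μ(1−μ)/(α+β+1) < μ(1−μ).
Here μ(1−μ) = 0.6×0.4 = 0.24, and 0.11 < 0.24.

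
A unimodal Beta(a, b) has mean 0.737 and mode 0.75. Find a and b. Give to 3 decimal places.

Let s = a+b. Mean gives a = μs = 0.737s; mode gives (a−1)/(s−2) = 0.75.
Substituting: 0.737s − 1 = 0.75(s−2) = 0.75s − 1.50, so -0.013s = -0.50 and s = 38.4615.
Then a = 0.737×38.4615 = 28.346 and b = s−a = 10.115.

a = 28.346, b = 10.115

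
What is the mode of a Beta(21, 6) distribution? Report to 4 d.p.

0.8000

The density x^(α−1)(1−x)^(β−1) is maximised at (α−1)/(α+β−2) = 20/25 = 0.8000.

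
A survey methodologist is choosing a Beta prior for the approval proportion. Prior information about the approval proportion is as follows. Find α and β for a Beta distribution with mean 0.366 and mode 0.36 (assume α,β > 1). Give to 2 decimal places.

With s = α+β: μ = α/s and mode = (α−1)/(s−2). Eliminating α = μs,
μs − 1 = m(s−2) ⇒ s(μ−m) = 1−2m ⇒ s = 0.28/0.006 = 46.6667.
So α = μs = 17.08, β = (1−μ)s = 29.59.

α = 17.08, β = 29.59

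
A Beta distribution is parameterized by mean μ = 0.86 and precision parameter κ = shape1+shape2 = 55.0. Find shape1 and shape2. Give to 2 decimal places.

shape1 = μκ = 0.86×55.0 = 47.30 and shape2 = (1−μ)κ = 0.14×55.0 = 7.70.

shape1 = 47.30, shape2 = 7.70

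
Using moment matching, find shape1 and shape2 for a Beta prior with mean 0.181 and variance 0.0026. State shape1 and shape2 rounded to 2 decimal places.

By moment matching, shape1+shape2 = μ(1−μ)/σ² − 1 = (0.181·0.819)/0.0026 − 1 = 57.0150 − 1 = 56.0150.
Since shape1/(shape1+shape2) = μ, shape1 = 0.181·56.0150 = 10.14 and shape2 = 0.819·56.0150 = 45.88.

shape1 = 10.14, shape2 = 45.88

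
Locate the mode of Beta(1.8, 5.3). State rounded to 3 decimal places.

With α,β > 1, mode = (α−1)/(α+β−2) = 0.8/5.1 = 0.157.

0.157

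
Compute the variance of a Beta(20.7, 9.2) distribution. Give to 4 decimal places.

0.0069

Var = αβ/[(α+β)²(α+β+1)] = (20.7×9.2)/(29.9²×30.9) = 190.44/27624.909 = 0.0069.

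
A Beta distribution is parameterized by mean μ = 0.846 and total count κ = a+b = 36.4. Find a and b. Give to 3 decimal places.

Split κ in proportion μ : (1−μ): a = 0.846·36.4 = 30.794, b = 36.4 − 30.794 = 5.606.

a = 30.794, b = 5.606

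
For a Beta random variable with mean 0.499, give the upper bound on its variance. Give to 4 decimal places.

For fixed mean μ the Beta variance is μ(1−μ)/(α+β+1), increasing as α+β decreases.
Its least upper bound (not attained) is μ(1−μ) = 0.499·0.501 = 0.2500.

0.2500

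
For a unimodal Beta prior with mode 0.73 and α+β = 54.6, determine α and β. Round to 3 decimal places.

α = 39.398, β = 15.202

Since the density peak of Beta(α,β) is at (α−1)/(α+β−2),
α = 1 + 0.73(54.6−2) = 39.398 and β = 54.6 − 39.398 = 15.202.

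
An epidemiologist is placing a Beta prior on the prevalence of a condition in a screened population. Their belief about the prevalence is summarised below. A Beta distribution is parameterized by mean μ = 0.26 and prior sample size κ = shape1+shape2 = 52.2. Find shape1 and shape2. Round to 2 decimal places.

shape1 = 13.57, shape2 = 38.63

shape1 = μκ = 0.26×52.2 = 13.57 and shape2 = (1−μ)κ = 0.74×52.2 = 38.63.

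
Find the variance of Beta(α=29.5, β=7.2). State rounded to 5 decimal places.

0.00418

Var = αβ/[(α+β)²(α+β+1)] = (29.5×7.2)/(36.7²×37.7) = 212.40/50777.753 = 0.00418.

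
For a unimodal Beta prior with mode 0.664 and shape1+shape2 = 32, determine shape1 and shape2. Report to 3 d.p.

Mode = (shape1−1)/(κ−2) with κ = shape1+shape2, so shape1−1 = 0.664·30 = 19.920.
shape1 = 20.920; shape2 = κ − shape1 = 11.080.

shape1 = 20.920, shape2 = 11.080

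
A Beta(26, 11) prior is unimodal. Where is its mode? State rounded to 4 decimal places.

0.7143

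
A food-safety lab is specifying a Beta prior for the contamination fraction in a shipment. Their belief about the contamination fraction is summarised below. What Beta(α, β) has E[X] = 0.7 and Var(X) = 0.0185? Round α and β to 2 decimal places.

α = 7.25, β = 3.11

Let s = α+β. The Beta variance is μ(1−μ)/(s+1).
So s+1 = μ(1−μ)/σ² = (0.7×0.3)/0.0185 = 0.21/0.0185 = 11.3514, giving s = 10.3514.
Then α = μs = 0.7×10.3514 = 7.25 and β = (1−μ)s = 0.3×10.3514 = 3.11.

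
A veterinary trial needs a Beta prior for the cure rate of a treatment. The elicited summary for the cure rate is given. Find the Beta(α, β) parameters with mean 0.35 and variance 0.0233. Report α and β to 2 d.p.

Write ν = α+β; then α = μν and Var = μ(1−μ)/(ν+1).
ν = μ(1−μ)/Var − 1 = 0.2275/0.0233 − 1 = 8.7639.
α = 0.35·8.7639 = 3.07, β = 0.65·8.7639 = 5.70.

α = 3.07, β = 5.70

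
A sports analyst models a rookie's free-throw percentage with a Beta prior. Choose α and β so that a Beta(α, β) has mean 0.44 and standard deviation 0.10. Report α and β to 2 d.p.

σ² = 0.10² = 0.0100.
With s = α+β, Var = μ(1−μ)/(s+1), so s+1 = (0.44×0.56)/0.0100 = 24.6400 and s = 23.6400.
α = μs = 10.40, β = (1−μ)s = 13.24.

α = 10.40, β = 13.24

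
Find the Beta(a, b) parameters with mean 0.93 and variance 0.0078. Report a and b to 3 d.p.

a = 6.832, b = 0.514

Let s = a+b. The Beta variance is μ(1−μ)/(s+1).
So s+1 = μ(1−μ)/σ² = (0.93×0.07)/0.0078 = 0.0651/0.0078 = 8.3462, giving s = 7.3462.
Then a = μs = 0.93×7.3462 = 6.832 and b = (1−μ)s = 0.07×7.3462 = 0.514.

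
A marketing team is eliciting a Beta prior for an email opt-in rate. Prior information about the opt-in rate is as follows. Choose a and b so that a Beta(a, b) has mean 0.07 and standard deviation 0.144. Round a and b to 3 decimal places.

a = 0.150, b = 1.990

σ² = 0.144² = 0.020736.
With s = a+b, Var = μ(1−μ)/(s+1), so s+1 = (0.07×0.93)/0.020736 = 3.1395 and s = 2.1395.
a = μs = 0.150, b = (1−μ)s = 1.990.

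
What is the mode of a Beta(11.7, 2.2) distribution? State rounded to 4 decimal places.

The density x^(α−1)(1−x)^(β−1) is maximised at (α−1)/(α+β−2) = 10.7/11.9 = 0.8992.

0.8992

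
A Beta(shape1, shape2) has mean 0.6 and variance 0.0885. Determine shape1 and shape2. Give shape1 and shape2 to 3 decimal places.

shape1 = 1.027, shape2 = 0.685

Let s = shape1+shape2. The Beta variance is μ(1−μ)/(s+1).
So s+1 = μ(1−μ)/σ² = (0.6×0.4)/0.0885 = 0.24/0.0885 = 2.7119, giving s = 1.7119.
Then shape1 = μs = 0.6×1.7119 = 1.027 and shape2 = (1−μ)s = 0.4×1.7119 = 0.685.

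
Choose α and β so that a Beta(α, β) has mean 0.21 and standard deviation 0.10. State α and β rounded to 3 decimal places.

Variance = 0.10² = 0.0100. The moment-matching identity α+β = μ(1−μ)/Var − 1 gives
α+β = 0.1659/0.0100 − 1 = 15.5900, so α = μ·15.5900 = 3.274 and β = (1−μ)·15.5900 = 12.316.

α = 3.274, β = 12.316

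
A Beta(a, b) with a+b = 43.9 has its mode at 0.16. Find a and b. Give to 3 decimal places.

Mode = (a−1)/(κ−2) with κ = a+b, so a−1 = 0.16·41.9 = 6.704.
a = 7.704; b = κ − a = 36.196.

a = 7.704, b = 36.196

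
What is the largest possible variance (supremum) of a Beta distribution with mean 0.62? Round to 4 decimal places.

0.2356

For fixed mean μ the Beta variance is μ(1−μ)/(α+β+1), increasing as α+β decreases.
Its least upper bound (not attained) is μ(1−μ) = 0.62·0.38 = 0.2356.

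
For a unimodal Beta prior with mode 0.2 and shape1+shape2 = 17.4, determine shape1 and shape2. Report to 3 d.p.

Since the density peak of Beta(shape1,shape2) is at (shape1−1)/(shape1+shape2−2),
shape1 = 1 + 0.2(17.4−2) = 4.080 and shape2 = 17.4 − 4.080 = 13.320.

shape1 = 4.080, shape2 = 13.320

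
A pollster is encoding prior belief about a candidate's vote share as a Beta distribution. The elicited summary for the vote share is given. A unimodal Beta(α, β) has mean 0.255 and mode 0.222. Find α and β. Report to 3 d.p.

With s = α+β: μ = α/s and mode = (α−1)/(s−2). Eliminating α = μs,
μs − 1 = m(s−2) ⇒ s(μ−m) = 1−2m ⇒ s = 0.556/0.033 = 16.8485.
So α = μs = 4.296, β = (1−μ)s = 12.552.

α = 4.296, β = 12.552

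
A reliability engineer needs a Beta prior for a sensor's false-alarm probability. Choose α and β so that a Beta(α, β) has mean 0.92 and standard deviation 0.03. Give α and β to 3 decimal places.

α = 74.316, β = 6.462

First σ² = 0.0009. Setting α = μn, β = (1−μ)n with n = α+β,
μ(1−μ)/(n+1) = 0.0009 ⇒ n+1 = 0.0736/0.0009 = 81.7778 ⇒ n = 80.7778.
Hence α = 0.92×80.7778 = 74.316, β = 0.08×80.7778 = 6.462.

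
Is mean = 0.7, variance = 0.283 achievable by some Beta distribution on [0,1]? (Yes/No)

No

For any Beta, Var(X) < E[X]·(1−E[X]).
Here μ(1−μ) = 0.7×0.3 = 0.21, and 0.283 ≥ 0.21.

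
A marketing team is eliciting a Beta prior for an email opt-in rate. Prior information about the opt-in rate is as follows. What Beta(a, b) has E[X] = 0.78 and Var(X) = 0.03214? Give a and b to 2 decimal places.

Write ν = a+b; then a = μν and Var = μ(1−μ)/(ν+1).
ν = μ(1−μ)/Var − 1 = 0.1716/0.03214 − 1 = 4.3391.
a = 0.78·4.3391 = 3.38, b = 0.22·4.3391 = 0.95.

a = 3.38, b = 0.95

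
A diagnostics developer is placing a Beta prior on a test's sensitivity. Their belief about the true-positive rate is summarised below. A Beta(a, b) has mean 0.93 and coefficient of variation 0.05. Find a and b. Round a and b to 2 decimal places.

Var = (CV·μ)² = (0.05×0.93)² = 0.002162.
a+b = μ(1−μ)/Var − 1 = 0.0651/0.002162 − 1 = 29.1075.
Thus a = 0.93·29.1075 = 27.07 and b = 0.07·29.1075 = 2.04.

a = 27.07, b = 2.04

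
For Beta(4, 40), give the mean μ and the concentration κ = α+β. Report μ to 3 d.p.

μ = 0.091, κ = 44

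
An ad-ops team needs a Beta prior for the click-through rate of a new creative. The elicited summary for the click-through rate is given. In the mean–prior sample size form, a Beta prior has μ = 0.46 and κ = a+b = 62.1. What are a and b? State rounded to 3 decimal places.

a = 28.566, b = 33.534

a = μκ = 0.46×62.1 = 28.566 and b = (1−μ)κ = 0.54×62.1 = 33.534.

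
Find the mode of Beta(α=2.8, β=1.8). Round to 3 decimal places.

0.692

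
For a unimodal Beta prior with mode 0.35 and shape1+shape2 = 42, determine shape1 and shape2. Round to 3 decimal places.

shape1 = 15.000, shape2 = 27.000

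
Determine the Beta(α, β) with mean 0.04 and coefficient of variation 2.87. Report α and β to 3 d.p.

α = 0.077, β = 1.837

Var = (CV·μ)² = (2.87×0.04)² = 0.013179.
α+β = μ(1−μ)/Var − 1 = 0.0384/0.013179 − 1 = 1.9137.
Thus α = 0.04·1.9137 = 0.077 and β = 0.96·1.9137 = 1.837.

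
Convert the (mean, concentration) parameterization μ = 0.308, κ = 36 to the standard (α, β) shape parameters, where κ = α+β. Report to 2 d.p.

α = 11.09, β = 24.91

Split κ in proportion μ : (1−μ): α = 0.308·36 = 11.09, β = 36 − 11.09 = 24.91.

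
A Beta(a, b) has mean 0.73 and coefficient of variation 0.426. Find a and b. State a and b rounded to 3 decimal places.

a = 0.758, b = 0.280

Var = (CV·μ)² = (0.426×0.73)² = 0.096709.
a+b = μ(1−μ)/Var − 1 = 0.1971/0.096709 − 1 = 1.0381.
Thus a = 0.73·1.0381 = 0.758 and b = 0.27·1.0381 = 0.280.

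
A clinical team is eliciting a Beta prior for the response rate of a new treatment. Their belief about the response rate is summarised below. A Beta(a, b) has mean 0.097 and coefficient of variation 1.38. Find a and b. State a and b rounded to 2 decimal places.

Var = (CV·μ)² = (1.38×0.097)² = 0.017918.
a+b = μ(1−μ)/Var − 1 = 0.087591/0.017918 − 1 = 3.8883.
Thus a = 0.097·3.8883 = 0.38 and b = 0.903·3.8883 = 3.51.

a = 0.38, b = 3.51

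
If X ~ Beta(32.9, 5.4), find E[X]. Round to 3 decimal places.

The Beta mean is α/(α+β) = 32.9/(32.9+5.4) = 0.859.

0.859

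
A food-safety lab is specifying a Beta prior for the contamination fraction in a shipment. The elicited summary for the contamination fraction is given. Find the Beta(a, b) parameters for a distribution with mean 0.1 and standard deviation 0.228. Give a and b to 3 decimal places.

σ² = 0.228² = 0.051984.
With s = a+b, Var = μ(1−μ)/(s+1), so s+1 = (0.1×0.9)/0.051984 = 1.7313 and s = 0.7313.
a = μs = 0.073, b = (1−μ)s = 0.658.

a = 0.073, b = 0.658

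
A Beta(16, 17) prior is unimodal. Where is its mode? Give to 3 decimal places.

0.484

With α,β > 1, mode = (α−1)/(α+β−2) = 15/31 = 0.484.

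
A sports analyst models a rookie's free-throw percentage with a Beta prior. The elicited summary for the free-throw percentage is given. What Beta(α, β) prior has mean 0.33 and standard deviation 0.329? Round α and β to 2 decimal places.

α = 0.34, β = 0.70

σ² = 0.329² = 0.108241.
With s = α+β, Var = μ(1−μ)/(s+1), so s+1 = (0.33×0.67)/0.108241 = 2.0427 and s = 1.0427.
α = μs = 0.34, β = (1−μ)s = 0.70.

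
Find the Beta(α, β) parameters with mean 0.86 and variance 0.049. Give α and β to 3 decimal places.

Write ν = α+β; then α = μν and Var = μ(1−μ)/(ν+1).
ν = μ(1−μ)/Var − 1 = 0.1204/0.049 − 1 = 1.4571.
α = 0.86·1.4571 = 1.253, β = 0.14·1.4571 = 0.204.

α = 1.253, β = 0.204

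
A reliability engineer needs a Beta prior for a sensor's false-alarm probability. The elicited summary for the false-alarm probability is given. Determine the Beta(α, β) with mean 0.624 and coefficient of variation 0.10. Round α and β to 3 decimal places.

α = 36.976, β = 22.280

σ = CV·μ = 0.10×0.624 = 0.06240, so σ² = 0.003894.
s+1 = μ(1−μ)/σ² = 0.234624/0.003894 = 60.2564, so s = α+β = 59.2564.
α = μs = 36.976, β = (1−μ)s = 22.280.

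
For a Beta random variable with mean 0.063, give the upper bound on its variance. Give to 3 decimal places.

Var = μ(1−μ)/(α+β+1), which approaches μ(1−μ) as α+β → 0.
So the supremum is μ(1−μ) = 0.063×0.937 = 0.059.

0.059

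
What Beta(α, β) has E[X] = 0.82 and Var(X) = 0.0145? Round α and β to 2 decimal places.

α = 7.53, β = 1.65

Write ν = α+β; then α = μν and Var = μ(1−μ)/(ν+1).
ν = μ(1−μ)/Var − 1 = 0.1476/0.0145 − 1 = 9.1793.
α = 0.82·9.1793 = 7.53, β = 0.18·9.1793 = 1.65.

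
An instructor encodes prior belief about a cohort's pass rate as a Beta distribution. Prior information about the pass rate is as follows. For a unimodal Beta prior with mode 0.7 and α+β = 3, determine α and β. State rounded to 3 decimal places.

Mode = (α−1)/(κ−2) with κ = α+β, so α−1 = 0.7·1 = 0.700.
α = 1.700; β = κ − α = 1.300.

α = 1.700, β = 1.300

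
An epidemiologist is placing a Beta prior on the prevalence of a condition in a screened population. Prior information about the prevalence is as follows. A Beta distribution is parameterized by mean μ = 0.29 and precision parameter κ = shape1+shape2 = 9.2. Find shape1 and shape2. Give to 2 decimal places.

shape1 = μκ = 0.29×9.2 = 2.67 and shape2 = (1−μ)κ = 0.71×9.2 = 6.53.

shape1 = 2.67, shape2 = 6.53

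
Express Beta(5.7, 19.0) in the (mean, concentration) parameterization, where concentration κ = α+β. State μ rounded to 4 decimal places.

κ = α+β = 5.7+19.0 = 24.7; μ = α/κ = 5.7/24.7 = 0.2308.

μ = 0.2308, κ = 24.7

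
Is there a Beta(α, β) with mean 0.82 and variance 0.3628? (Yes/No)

For any Beta, Var(X) < E[X]·(1−E[X]).
Here μ(1−μ) = 0.82×0.18 = 0.1476, and 0.3628 ≥ 0.1476.

No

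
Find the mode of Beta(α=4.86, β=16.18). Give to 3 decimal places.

0.203

The density x^(α−1)(1−x)^(β−1) is maximised at (α−1)/(α+β−2) = 3.86/19.04 = 0.203.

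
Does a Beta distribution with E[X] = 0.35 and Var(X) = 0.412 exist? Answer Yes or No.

For any Beta, Var(X) < E[X]·(1−E[X]).
Here μ(1−μ) = 0.35×0.65 = 0.2275, and 0.412 ≥ 0.2275.

No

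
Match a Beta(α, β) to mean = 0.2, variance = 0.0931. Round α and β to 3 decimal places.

Let s = α+β. The Beta variance is μ(1−μ)/(s+1).
So s+1 = μ(1−μ)/σ² = (0.2×0.8)/0.0931 = 0.16/0.0931 = 1.7186, giving s = 0.7186.
Then α = μs = 0.2×0.7186 = 0.144 and β = (1−μ)s = 0.8×0.7186 = 0.575.

α = 0.144, β = 0.575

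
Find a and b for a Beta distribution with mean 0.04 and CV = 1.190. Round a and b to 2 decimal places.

Var = (CV·μ)² = (1.190×0.04)² = 0.002266.
a+b = μ(1−μ)/Var − 1 = 0.0384/0.002266 − 1 = 15.9480.
Thus a = 0.04·15.9480 = 0.64 and b = 0.96·15.9480 = 15.31.

a = 0.64, b = 15.31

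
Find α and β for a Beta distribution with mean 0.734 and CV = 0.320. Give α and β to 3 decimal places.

Var = (CV·μ)² = (0.320×0.734)² = 0.055169.
α+β = μ(1−μ)/Var − 1 = 0.195244/0.055169 − 1 = 2.5390.
Thus α = 0.734·2.5390 = 1.864 and β = 0.266·2.5390 = 0.675.

α = 1.864, β = 0.675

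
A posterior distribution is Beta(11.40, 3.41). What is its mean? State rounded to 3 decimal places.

0.770

E[X] = α/(α+β) = 11.40/14.81 = 0.770.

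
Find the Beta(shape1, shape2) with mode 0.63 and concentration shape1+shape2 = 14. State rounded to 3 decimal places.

shape1 = 8.560, shape2 = 5.440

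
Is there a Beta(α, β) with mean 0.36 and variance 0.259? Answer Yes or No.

For any Beta, Var(X) < E[X]·(1−E[X]).
Here μ(1−μ) = 0.36×0.64 = 0.2304, and 0.259 ≥ 0.2304.

No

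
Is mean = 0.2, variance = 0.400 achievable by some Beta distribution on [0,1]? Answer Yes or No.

No

For any Beta, Var(X) < E[X]·(1−E[X]).
Here μ(1−μ) = 0.2×0.8 = 0.16, and 0.400 ≥ 0.16.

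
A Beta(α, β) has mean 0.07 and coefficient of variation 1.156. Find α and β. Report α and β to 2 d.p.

α = 0.63, β = 8.32

σ = CV·μ = 1.156×0.07 = 0.08092, so σ² = 0.006548.
s+1 = μ(1−μ)/σ² = 0.0651/0.006548 = 9.9419, so s = α+β = 8.9419.
α = μs = 0.63, β = (1−μ)s = 8.32.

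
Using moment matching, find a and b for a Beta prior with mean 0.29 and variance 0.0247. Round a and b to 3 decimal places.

Let s = a+b. The Beta variance is μ(1−μ)/(s+1).
So s+1 = μ(1−μ)/σ² = (0.29×0.71)/0.0247 = 0.2059/0.0247 = 8.3360, giving s = 7.3360.
Then a = μs = 0.29×7.3360 = 2.127 and b = (1−μ)s = 0.71×7.3360 = 5.209.

a = 2.127, b = 5.209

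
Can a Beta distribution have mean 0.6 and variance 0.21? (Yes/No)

For any Beta, Var(X) < E[X]·(1−E[X]).
Here μ(1−μ) = 0.6×0.4 = 0.24, and 0.21 < 0.24.

Yes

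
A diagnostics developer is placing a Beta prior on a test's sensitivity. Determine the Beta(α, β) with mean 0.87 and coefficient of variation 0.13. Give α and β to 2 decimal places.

α = 6.82, β = 1.02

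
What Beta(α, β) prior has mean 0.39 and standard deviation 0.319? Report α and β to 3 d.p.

First σ² = 0.101761. Setting α = μn, β = (1−μ)n with n = α+β,
μ(1−μ)/(n+1) = 0.101761 ⇒ n+1 = 0.2379/0.101761 = 2.3378 ⇒ n = 1.3378.
Hence α = 0.39×1.3378 = 0.522, β = 0.61×1.3378 = 0.816.

α = 0.522, β = 0.816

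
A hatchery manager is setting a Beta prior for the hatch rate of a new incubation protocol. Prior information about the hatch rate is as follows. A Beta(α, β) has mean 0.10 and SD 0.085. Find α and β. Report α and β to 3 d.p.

α = 1.146, β = 10.311

σ² = 0.085² = 0.007225.
With s = α+β, Var = μ(1−μ)/(s+1), so s+1 = (0.10×0.90)/0.007225 = 12.4567 and s = 11.4567.
α = μs = 1.146, β = (1−μ)s = 10.311.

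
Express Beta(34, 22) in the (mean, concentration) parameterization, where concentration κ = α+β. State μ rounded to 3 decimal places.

μ = 0.607, κ = 56

κ = α+β = 34+22 = 56; μ = α/κ = 34/56 = 0.607.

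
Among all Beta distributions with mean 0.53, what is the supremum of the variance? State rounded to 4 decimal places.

For fixed mean μ the Beta variance is μ(1−μ)/(α+β+1), increasing as α+β decreases.
Its least upper bound (not attained) is μ(1−μ) = 0.53·0.47 = 0.2491.

0.2491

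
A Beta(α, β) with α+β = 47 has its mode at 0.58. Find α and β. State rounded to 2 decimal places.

Mode = (α−1)/(κ−2) with κ = α+β, so α−1 = 0.58·45 = 26.10.
α = 27.10; β = κ − α = 19.90.

α = 27.10, β = 19.90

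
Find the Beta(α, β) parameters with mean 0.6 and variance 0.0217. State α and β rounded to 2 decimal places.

α = 6.04, β = 4.02

By moment matching, α+β = μ(1−μ)/σ² − 1 = (0.6·0.4)/0.0217 − 1 = 11.0599 − 1 = 10.0599.
Since α/(α+β) = μ, α = 0.6·10.0599 = 6.04 and β = 0.4·10.0599 = 4.02.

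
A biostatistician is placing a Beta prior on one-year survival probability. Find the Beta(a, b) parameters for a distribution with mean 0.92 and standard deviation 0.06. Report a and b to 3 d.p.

a = 17.889, b = 1.556

First σ² = 0.0036. Setting a = μn, b = (1−μ)n with n = a+b,
μ(1−μ)/(n+1) = 0.0036 ⇒ n+1 = 0.0736/0.0036 = 20.4444 ⇒ n = 19.4444.
Hence a = 0.92×19.4444 = 17.889, b = 0.08×19.4444 = 1.556.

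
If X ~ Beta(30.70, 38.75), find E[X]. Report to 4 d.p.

E[X] = α/(α+β) = 30.70/69.45 = 0.4420.

0.4420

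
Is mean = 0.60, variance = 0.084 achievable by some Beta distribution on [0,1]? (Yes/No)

Yes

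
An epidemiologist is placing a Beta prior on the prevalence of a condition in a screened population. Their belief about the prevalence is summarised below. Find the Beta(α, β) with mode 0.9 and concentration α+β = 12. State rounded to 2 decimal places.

For α,β>1 the mode is (α−1)/(α+β−2), so α = mode·(κ−2)+1 = 0.9×10+1 = 10.00.
And β = (1−mode)·(κ−2)+1 = 0.1×10+1 = 2.00.

α = 10.00, β = 2.00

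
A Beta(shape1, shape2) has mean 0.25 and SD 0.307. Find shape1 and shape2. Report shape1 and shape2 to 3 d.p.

Variance = 0.307² = 0.094249. The moment-matching identity shape1+shape2 = μ(1−μ)/Var − 1 gives
shape1+shape2 = 0.1875/0.094249 − 1 = 0.9894, so shape1 = μ·0.9894 = 0.247 and shape2 = (1−μ)·0.9894 = 0.742.

shape1 = 0.247, shape2 = 0.742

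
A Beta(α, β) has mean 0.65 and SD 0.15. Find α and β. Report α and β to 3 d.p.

α = 5.922, β = 3.189

First σ² = 0.0225. Setting α = μn, β = (1−μ)n with n = α+β,
μ(1−μ)/(n+1) = 0.0225 ⇒ n+1 = 0.2275/0.0225 = 10.1111 ⇒ n = 9.1111.
Hence α = 0.65×9.1111 = 5.922, β = 0.35×9.1111 = 3.189.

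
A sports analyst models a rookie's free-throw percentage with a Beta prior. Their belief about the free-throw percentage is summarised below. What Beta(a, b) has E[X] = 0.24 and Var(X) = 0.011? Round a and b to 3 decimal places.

By moment matching, a+b = μ(1−μ)/σ² − 1 = (0.24·0.76)/0.011 − 1 = 16.5818 − 1 = 15.5818.
Since a/(a+b) = μ, a = 0.24·15.5818 = 3.740 and b = 0.76·15.5818 = 11.842.

a = 3.740, b = 11.842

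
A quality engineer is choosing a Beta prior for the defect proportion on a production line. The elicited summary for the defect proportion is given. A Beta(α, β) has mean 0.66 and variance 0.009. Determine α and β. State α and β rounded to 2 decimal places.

Let s = α+β. The Beta variance is μ(1−μ)/(s+1).
So s+1 = μ(1−μ)/σ² = (0.66×0.34)/0.009 = 0.2244/0.009 = 24.9333, giving s = 23.9333.
Then α = μs = 0.66×23.9333 = 15.80 and β = (1−μ)s = 0.34×23.9333 = 8.14.

α = 15.80, β = 8.14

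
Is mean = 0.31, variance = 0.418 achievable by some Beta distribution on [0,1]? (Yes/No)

No

For any Beta, Var(X) < E[X]·(1−E[X]).
Here μ(1−μ) = 0.31×0.69 = 0.2139, and 0.418 ≥ 0.2139.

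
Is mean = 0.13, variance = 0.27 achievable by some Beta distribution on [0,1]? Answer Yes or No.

For any Beta, Var(X) < E[X]·(1−E[X]).
Here μ(1−μ) = 0.13×0.87 = 0.1131, and 0.27 ≥ 0.1131.

No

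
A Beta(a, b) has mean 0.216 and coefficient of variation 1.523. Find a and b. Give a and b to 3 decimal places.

σ = CV·μ = 1.523×0.216 = 0.32897, so σ² = 0.108220.
s+1 = μ(1−μ)/σ² = 0.169344/0.108220 = 1.5648, so s = a+b = 0.5648.
a = μs = 0.122, b = (1−μ)s = 0.443.

a = 0.122, b = 0.443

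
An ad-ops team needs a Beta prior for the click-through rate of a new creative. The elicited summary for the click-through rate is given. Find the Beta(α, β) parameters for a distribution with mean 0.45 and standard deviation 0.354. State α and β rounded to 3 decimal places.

First σ² = 0.125316. Setting α = μn, β = (1−μ)n with n = α+β,
μ(1−μ)/(n+1) = 0.125316 ⇒ n+1 = 0.2475/0.125316 = 1.9750 ⇒ n = 0.9750.
Hence α = 0.45×0.9750 = 0.439, β = 0.55×0.9750 = 0.536.

α = 0.439, β = 0.536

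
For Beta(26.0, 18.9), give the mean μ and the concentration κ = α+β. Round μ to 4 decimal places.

κ = α+β = 26.0+18.9 = 44.9; μ = α/κ = 26.0/44.9 = 0.5791.

μ = 0.5791, κ = 44.9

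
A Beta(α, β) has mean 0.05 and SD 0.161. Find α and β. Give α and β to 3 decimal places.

α = 0.042, β = 0.791

First σ² = 0.025921. Setting α = μn, β = (1−μ)n with n = α+β,
μ(1−μ)/(n+1) = 0.025921 ⇒ n+1 = 0.0475/0.025921 = 1.8325 ⇒ n = 0.8325.
Hence α = 0.05×0.8325 = 0.042, β = 0.95×0.8325 = 0.791.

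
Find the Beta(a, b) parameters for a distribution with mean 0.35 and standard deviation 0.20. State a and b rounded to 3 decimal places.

a = 1.641, b = 3.047

Variance = 0.20² = 0.0400. The moment-matching identity a+b = μ(1−μ)/Var − 1 gives
a+b = 0.2275/0.0400 − 1 = 4.6875, so a = μ·4.6875 = 1.641 and b = (1−μ)·4.6875 = 3.047.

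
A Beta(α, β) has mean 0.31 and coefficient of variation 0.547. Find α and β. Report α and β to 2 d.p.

Var = (CV·μ)² = (0.547×0.31)² = 0.028754.
α+β = μ(1−μ)/Var − 1 = 0.2139/0.028754 − 1 = 6.4390.
Thus α = 0.31·6.4390 = 2.00 and β = 0.69·6.4390 = 4.44.

α = 2.00, β = 4.44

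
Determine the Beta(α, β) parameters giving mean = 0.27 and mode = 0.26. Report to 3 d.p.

Let s = α+β. Mean gives α = μs = 0.27s; mode gives (α−1)/(s−2) = 0.26.
Substituting: 0.27s − 1 = 0.26(s−2) = 0.26s − 0.52, so 0.01s = 0.48 and s = 48.0000.
Then α = 0.27×48.0000 = 12.960 and β = s−α = 35.040.

α = 12.960, β = 35.040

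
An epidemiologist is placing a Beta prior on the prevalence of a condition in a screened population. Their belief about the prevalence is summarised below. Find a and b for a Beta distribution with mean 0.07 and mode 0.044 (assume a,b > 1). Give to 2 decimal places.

a = 2.46, b = 32.62

Let s = a+b. Mean gives a = μs = 0.07s; mode gives (a−1)/(s−2) = 0.044.
Substituting: 0.07s − 1 = 0.044(s−2) = 0.044s − 0.088, so 0.026s = 0.912 and s = 35.0769.
Then a = 0.07×35.0769 = 2.46 and b = s−a = 32.62.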